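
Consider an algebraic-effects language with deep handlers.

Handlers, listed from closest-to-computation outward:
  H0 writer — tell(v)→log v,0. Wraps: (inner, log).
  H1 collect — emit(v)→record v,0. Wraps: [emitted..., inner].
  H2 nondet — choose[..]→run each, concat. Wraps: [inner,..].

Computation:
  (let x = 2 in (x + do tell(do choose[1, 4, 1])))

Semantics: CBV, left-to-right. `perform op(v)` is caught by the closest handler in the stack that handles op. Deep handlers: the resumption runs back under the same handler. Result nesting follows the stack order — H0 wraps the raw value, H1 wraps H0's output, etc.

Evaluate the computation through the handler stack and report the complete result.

Answer: [[(2, (1))], [(2, (4))], [(2, (1))]]

Working:
choose[1, 4, 1] @ H2
  branch[0] choose=1:
    tell(1) @ H0 ⇒ log+=1
    H0 returns (2, (1))
    H1 returns [(2, (1))]
    H2 returns [[(2, (1))]]
  branch[1] choose=4:
    tell(4) @ H0 ⇒ log+=4
    H0 returns (2, (4))
    H1 returns [(2, (4))]
    H2 returns [[(2, (4))]]
  branch[2] choose=1:
    tell(1) @ H0 ⇒ log+=1
    H0 returns (2, (1))
    H1 returns [(2, (1))]
    H2 returns [[(2, (1))]]
= [[(2, (1))], [(2, (4))], [(2, (1))]]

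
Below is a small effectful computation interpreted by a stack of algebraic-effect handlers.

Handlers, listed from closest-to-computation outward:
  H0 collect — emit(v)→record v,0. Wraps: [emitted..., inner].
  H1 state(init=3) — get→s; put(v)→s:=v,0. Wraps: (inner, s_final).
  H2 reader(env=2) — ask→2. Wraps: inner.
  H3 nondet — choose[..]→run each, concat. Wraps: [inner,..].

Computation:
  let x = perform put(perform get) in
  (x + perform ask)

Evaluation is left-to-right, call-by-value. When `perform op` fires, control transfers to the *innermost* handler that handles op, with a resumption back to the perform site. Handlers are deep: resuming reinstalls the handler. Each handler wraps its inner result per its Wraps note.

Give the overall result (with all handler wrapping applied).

Answer: [([2], 3)]

Evaluation trace:
get @ H1 ⇒ 3
put(3) @ H1 ⇒ s:=3
ask @ H2 ⇒ 2
H0 returns [2]
H1 returns ([2], 3)
H2 returns ([2], 3)
H3 returns [([2], 3)]
= [([2], 3)]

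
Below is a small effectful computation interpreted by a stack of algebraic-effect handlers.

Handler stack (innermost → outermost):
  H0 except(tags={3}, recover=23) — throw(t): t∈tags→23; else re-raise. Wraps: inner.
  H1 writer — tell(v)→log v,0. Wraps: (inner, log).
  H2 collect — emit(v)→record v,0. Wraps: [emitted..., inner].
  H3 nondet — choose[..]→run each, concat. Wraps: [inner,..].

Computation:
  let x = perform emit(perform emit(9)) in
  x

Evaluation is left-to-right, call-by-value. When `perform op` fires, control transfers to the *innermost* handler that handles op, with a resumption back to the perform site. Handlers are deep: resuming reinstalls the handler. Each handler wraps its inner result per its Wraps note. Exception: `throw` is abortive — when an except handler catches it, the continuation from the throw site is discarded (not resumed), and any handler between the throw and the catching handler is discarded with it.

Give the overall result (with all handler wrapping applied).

Working:
emit(9) @ H2 ⇒ out+=9
emit(0) @ H2 ⇒ out+=0
H0 returns 0
H1 returns (0, ())
H2 returns [9, 0, (0, ())]
H3 returns [[9, 0, (0, ())]]
= [[9, 0, (0, ())]]

Answer: [[9, 0, (0, ())]]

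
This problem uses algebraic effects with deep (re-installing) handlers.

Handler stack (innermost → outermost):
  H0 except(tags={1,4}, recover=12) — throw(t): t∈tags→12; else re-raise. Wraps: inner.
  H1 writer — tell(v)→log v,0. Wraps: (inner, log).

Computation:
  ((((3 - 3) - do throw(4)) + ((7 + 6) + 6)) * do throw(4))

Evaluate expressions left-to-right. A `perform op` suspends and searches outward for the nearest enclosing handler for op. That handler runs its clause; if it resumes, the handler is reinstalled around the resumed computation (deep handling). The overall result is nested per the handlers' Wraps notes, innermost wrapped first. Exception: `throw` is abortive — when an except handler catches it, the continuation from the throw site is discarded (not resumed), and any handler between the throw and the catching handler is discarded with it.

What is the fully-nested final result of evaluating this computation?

Answer: (12, ())

Working:
throw(4) @ H0 caught ⇒ 12
H1 returns (12, ())
= (12, ())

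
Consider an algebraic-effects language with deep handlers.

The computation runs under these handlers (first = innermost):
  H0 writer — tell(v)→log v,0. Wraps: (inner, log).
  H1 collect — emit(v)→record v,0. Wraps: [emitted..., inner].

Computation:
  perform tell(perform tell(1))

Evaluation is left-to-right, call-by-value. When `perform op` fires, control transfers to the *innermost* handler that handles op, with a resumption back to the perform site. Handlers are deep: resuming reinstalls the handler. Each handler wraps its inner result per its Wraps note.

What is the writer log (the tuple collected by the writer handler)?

Step-by-step:
tell(1) @ H0 ⇒ log+=1
tell(0) @ H0 ⇒ log+=0
H0 returns (0, (1, 0))
H1 returns [(0, (1, 0))]
= [(0, (1, 0))]

Answer: (1, 0)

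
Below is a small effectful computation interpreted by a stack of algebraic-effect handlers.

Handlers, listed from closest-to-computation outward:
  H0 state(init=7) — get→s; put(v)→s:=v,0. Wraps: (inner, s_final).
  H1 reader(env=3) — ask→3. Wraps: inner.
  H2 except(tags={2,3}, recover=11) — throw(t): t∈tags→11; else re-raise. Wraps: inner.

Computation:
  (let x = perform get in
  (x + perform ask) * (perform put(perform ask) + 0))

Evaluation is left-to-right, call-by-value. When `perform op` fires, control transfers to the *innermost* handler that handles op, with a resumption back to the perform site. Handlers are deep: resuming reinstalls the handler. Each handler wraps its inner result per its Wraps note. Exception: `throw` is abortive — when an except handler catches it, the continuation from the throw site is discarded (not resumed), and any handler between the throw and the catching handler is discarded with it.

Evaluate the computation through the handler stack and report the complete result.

Working:
get @ H0 ⇒ 7
ask @ H1 ⇒ 3
ask @ H1 ⇒ 3
put(3) @ H0 ⇒ s:=3
H0 returns (0, 3)
H1 returns (0, 3)
H2 returns (0, 3)
= (0, 3)

Answer: (0, 3)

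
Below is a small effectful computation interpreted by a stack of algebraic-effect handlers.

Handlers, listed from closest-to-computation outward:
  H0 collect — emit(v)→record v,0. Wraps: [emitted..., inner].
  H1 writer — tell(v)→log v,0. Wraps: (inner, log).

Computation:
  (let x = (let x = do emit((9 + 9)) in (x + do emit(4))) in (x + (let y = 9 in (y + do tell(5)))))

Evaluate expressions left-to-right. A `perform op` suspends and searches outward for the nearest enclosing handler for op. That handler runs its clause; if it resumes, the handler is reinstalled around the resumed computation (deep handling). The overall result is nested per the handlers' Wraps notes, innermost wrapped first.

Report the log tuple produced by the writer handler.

Answer: (5)

Step-by-step:
emit(18) @ H0 ⇒ out+=18
emit(4) @ H0 ⇒ out+=4
tell(5) @ H1 ⇒ log+=5
H0 returns [18, 4, 9]
H1 returns ([18, 4, 9], (5))
= ([18, 4, 9], (5))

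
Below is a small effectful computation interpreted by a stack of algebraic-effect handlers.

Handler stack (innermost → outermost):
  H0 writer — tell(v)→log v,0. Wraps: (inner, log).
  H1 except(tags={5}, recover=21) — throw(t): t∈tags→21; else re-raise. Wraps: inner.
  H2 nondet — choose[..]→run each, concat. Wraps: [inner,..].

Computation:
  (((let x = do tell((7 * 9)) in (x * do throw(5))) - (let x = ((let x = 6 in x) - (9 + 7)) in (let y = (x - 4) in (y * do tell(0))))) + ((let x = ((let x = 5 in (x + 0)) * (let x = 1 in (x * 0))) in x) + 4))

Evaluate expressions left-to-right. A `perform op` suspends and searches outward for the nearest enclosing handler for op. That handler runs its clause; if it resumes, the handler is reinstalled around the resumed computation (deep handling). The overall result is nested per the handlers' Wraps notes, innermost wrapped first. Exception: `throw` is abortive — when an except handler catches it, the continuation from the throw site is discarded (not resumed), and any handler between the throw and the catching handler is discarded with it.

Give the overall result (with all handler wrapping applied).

Answer: [21]

Step-by-step:
tell(63) @ H0 ⇒ log+=63
throw(5) @ H1 caught ⇒ 21
H2 returns [21]
= [21]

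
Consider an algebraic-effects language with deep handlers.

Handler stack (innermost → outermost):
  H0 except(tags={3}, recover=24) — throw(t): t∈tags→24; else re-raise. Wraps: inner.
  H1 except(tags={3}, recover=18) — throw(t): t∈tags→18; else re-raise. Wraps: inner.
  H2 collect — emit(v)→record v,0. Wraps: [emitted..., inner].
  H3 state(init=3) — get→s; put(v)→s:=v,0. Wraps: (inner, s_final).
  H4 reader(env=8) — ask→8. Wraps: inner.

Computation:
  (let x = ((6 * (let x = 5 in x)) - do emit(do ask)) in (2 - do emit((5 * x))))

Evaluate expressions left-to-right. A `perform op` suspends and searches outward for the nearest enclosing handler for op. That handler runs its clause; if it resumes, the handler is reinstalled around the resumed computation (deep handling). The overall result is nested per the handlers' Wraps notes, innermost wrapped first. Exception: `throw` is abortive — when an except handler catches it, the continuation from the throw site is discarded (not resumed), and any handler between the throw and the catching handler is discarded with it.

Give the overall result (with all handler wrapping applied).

Answer: ([8, 150, 2], 3)

Evaluation trace:
ask @ H4 ⇒ 8
emit(8) @ H2 ⇒ out+=8
emit(150) @ H2 ⇒ out+=150
H0 returns 2
H1 returns 2
H2 returns [8, 150, 2]
H3 returns ([8, 150, 2], 3)
H4 returns ([8, 150, 2], 3)
= ([8, 150, 2], 3)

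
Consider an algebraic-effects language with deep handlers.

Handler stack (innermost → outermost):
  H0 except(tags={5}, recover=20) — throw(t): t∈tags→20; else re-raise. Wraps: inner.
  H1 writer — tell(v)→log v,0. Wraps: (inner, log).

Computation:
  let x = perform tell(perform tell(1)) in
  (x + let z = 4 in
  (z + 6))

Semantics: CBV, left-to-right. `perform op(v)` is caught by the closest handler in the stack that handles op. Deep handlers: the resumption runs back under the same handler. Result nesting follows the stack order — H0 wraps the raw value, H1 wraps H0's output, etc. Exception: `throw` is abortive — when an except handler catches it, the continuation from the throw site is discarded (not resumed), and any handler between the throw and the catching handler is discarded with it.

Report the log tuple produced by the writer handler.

Step-by-step:
tell(1) @ H1 ⇒ log+=1
tell(0) @ H1 ⇒ log+=0
H0 returns 10
H1 returns (10, (1, 0))
= (10, (1, 0))

Answer: (1, 0)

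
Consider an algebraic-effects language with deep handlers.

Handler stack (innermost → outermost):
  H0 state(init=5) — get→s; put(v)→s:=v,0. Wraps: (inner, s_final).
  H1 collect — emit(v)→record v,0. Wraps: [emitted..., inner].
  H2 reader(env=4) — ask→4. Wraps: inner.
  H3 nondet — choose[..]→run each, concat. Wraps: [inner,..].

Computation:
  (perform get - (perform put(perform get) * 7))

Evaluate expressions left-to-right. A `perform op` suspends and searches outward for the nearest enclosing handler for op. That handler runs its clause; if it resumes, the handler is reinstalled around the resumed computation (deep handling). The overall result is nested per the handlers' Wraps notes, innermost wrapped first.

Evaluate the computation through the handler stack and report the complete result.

Working:
get @ H0 ⇒ 5
get @ H0 ⇒ 5
put(5) @ H0 ⇒ s:=5
H0 returns (5, 5)
H1 returns [(5, 5)]
H2 returns [(5, 5)]
H3 returns [[(5, 5)]]
= [[(5, 5)]]

Answer: [[(5, 5)]]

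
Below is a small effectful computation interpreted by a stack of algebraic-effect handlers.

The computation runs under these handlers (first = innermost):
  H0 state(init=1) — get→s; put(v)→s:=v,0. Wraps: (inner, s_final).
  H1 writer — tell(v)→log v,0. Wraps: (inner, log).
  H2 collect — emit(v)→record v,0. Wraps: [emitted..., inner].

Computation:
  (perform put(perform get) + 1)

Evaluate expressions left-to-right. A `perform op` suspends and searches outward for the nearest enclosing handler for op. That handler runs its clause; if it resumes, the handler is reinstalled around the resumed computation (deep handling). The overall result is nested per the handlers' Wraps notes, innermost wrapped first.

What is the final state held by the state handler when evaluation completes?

Working:
get @ H0 ⇒ 1
put(1) @ H0 ⇒ s:=1
H0 returns (1, 1)
H1 returns ((1, 1), ())
H2 returns [((1, 1), ())]
= [((1, 1), ())]

Answer: 1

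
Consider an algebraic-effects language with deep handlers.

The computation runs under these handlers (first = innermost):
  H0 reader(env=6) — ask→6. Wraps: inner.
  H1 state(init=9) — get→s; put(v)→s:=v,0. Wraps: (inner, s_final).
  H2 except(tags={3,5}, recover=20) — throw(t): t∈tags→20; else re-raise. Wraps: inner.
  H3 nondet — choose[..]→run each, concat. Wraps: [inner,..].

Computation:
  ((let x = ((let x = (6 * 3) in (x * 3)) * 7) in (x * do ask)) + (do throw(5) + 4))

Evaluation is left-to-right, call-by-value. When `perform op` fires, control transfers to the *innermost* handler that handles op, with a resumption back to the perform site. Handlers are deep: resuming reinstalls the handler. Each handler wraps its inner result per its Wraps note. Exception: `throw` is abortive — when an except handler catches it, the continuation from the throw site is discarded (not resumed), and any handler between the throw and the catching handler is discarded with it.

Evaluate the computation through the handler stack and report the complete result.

Answer: [20]

Working:
ask @ H0 ⇒ 6
throw(5) @ H2 caught ⇒ 20
H3 returns [20]
= [20]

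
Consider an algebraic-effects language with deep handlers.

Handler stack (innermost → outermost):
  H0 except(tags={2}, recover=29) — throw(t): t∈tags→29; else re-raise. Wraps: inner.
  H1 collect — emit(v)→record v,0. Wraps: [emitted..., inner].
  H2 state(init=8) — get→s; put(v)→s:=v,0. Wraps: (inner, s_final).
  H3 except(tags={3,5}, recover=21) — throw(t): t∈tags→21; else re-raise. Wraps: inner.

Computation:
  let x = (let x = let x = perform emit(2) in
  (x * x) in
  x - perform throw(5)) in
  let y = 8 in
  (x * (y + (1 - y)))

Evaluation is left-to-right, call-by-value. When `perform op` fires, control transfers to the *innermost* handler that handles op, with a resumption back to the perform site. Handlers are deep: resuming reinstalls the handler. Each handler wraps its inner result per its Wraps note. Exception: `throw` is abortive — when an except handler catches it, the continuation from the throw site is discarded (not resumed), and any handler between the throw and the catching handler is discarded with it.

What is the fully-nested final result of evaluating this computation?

Evaluation trace:
emit(2) @ H1 ⇒ out+=2
throw(5) @ H0 re-raised
throw(5) @ H3 caught ⇒ 21
= 21

Answer: 21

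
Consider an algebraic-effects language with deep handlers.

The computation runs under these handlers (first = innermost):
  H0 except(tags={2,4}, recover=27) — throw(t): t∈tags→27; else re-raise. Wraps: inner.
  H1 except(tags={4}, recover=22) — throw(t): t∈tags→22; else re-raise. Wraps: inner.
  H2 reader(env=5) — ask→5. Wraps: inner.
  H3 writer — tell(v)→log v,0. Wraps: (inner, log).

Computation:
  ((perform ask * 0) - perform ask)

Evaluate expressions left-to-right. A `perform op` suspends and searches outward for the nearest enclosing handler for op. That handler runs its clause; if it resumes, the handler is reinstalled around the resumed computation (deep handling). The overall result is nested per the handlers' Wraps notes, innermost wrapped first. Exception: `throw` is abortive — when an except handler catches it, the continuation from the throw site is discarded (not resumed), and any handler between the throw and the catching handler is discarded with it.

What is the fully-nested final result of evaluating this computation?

Answer: (-5, ())

Evaluation trace:
ask @ H2 ⇒ 5
ask @ H2 ⇒ 5
H0 returns -5
H1 returns -5
H2 returns -5
H3 returns (-5, ())
= (-5, ())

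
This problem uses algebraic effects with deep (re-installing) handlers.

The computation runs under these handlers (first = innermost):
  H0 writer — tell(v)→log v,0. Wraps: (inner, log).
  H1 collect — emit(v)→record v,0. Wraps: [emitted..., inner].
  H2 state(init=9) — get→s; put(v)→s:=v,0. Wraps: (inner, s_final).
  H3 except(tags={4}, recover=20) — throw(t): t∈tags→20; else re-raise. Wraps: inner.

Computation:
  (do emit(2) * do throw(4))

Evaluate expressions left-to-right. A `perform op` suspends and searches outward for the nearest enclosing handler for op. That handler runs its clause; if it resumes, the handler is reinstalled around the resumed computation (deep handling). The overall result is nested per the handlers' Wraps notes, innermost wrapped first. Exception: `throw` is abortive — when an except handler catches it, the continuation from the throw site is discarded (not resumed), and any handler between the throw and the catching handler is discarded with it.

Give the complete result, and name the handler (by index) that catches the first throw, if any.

Step-by-step:
emit(2) @ H1 ⇒ out+=2
throw(4) @ H3 caught ⇒ 20
= 20

Answer: 20 ; first throw caught by: H3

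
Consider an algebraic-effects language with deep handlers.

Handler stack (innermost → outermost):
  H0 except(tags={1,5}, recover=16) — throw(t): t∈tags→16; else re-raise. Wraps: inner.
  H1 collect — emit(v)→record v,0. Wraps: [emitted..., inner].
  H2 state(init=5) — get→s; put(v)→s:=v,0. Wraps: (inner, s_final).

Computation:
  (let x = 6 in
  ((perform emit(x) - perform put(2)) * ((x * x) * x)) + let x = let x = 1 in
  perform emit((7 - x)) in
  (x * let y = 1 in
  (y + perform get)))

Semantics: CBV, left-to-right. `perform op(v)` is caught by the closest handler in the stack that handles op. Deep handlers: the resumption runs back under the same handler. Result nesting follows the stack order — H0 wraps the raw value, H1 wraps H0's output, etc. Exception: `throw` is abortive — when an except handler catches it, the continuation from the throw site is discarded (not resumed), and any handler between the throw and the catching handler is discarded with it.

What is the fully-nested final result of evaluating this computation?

Answer: ([6, 6, 0], 2)

Evaluation trace:
emit(6) @ H1 ⇒ out+=6
put(2) @ H2 ⇒ s:=2
emit(6) @ H1 ⇒ out+=6
get @ H2 ⇒ 2
H0 returns 0
H1 returns [6, 6, 0]
H2 returns ([6, 6, 0], 2)
= ([6, 6, 0], 2)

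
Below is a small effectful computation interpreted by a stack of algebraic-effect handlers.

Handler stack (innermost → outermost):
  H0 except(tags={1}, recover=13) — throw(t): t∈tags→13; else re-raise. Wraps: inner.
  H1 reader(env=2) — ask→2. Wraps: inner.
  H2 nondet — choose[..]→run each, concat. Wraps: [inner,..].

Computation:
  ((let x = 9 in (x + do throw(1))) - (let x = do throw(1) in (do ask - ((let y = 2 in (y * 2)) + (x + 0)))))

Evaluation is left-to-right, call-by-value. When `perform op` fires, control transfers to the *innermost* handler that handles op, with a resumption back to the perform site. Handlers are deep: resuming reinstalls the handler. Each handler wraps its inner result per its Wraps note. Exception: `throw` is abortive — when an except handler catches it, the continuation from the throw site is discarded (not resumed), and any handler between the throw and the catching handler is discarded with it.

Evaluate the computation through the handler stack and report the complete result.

Evaluation trace:
throw(1) @ H0 caught ⇒ 13
H1 returns 13
H2 returns [13]
= [13]

Answer: [13]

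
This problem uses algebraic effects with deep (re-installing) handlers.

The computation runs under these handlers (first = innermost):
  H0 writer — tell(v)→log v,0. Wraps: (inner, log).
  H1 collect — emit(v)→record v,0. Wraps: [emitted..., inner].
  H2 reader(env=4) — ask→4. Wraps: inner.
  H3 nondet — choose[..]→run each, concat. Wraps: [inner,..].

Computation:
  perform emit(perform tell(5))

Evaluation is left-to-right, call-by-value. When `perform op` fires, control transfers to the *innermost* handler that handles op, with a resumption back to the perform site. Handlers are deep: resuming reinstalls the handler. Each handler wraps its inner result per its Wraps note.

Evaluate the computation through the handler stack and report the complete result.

Working:
tell(5) @ H0 ⇒ log+=5
emit(0) @ H1 ⇒ out+=0
H0 returns (0, (5))
H1 returns [0, (0, (5))]
H2 returns [0, (0, (5))]
H3 returns [[0, (0, (5))]]
= [[0, (0, (5))]]

Answer: [[0, (0, (5))]]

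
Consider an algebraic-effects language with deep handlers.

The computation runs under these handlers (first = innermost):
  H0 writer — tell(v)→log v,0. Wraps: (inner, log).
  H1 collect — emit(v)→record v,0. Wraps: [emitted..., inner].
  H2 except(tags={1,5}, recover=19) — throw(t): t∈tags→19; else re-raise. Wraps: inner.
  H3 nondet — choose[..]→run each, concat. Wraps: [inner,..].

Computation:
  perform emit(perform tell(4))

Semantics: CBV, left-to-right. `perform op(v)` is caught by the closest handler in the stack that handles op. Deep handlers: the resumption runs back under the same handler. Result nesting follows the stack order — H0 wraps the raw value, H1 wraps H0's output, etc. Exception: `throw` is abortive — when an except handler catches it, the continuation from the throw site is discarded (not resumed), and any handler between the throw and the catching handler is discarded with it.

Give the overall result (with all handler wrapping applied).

Answer: [[0, (0, (4))]]

Step-by-step:
tell(4) @ H0 ⇒ log+=4
emit(0) @ H1 ⇒ out+=0
H0 returns (0, (4))
H1 returns [0, (0, (4))]
H2 returns [0, (0, (4))]
H3 returns [[0, (0, (4))]]
= [[0, (0, (4))]]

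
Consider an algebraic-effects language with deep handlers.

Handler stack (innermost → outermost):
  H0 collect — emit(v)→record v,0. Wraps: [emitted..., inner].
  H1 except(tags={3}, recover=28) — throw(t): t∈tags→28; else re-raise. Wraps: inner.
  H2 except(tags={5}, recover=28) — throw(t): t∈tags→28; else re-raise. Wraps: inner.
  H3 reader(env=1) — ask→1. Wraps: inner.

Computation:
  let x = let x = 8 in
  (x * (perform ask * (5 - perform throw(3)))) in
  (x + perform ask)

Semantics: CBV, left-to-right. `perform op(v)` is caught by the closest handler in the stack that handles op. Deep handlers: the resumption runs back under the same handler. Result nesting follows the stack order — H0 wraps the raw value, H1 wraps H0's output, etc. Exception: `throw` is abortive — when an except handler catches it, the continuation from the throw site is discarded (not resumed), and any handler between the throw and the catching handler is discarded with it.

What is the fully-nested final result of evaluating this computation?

Answer: 28

Evaluation trace:
ask @ H3 ⇒ 1
throw(3) @ H1 caught ⇒ 28
H2 returns 28
H3 returns 28
= 28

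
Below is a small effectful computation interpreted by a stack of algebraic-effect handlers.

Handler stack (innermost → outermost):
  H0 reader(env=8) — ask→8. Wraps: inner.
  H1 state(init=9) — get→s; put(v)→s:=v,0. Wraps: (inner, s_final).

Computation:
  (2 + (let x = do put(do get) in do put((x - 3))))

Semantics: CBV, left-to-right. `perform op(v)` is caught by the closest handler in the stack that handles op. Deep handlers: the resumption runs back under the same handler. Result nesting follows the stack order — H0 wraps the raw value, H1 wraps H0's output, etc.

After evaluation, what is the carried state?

Answer: -3

Step-by-step:
get @ H1 ⇒ 9
put(9) @ H1 ⇒ s:=9
put(-3) @ H1 ⇒ s:=-3
H0 returns 2
H1 returns (2, -3)
= (2, -3)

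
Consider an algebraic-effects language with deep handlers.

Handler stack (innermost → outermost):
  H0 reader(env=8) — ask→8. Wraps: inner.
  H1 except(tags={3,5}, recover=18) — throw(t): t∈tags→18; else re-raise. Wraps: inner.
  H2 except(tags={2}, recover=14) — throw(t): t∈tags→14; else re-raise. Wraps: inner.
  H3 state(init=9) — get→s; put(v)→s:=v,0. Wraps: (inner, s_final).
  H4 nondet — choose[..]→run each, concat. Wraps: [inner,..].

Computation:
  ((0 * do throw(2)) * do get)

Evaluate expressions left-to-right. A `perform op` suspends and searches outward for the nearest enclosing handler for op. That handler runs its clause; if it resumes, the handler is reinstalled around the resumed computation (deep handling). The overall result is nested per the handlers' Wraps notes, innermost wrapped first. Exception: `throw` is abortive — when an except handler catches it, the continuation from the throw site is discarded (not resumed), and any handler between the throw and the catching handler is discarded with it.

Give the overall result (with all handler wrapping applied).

Evaluation trace:
throw(2) @ H1 re-raised
throw(2) @ H2 caught ⇒ 14
H3 returns (14, 9)
H4 returns [(14, 9)]
= [(14, 9)]

Answer: [(14, 9)]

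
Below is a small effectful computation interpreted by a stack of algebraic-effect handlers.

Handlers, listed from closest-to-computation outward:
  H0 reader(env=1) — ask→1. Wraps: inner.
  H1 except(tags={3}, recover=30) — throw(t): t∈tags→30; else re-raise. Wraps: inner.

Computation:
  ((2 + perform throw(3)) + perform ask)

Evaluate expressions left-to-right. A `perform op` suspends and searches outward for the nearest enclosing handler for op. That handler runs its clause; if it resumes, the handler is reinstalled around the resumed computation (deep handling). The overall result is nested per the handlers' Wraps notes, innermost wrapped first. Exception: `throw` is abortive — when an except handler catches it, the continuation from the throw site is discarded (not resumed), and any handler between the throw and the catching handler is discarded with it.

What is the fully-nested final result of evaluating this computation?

Working:
throw(3) @ H1 caught ⇒ 30
= 30

Answer: 30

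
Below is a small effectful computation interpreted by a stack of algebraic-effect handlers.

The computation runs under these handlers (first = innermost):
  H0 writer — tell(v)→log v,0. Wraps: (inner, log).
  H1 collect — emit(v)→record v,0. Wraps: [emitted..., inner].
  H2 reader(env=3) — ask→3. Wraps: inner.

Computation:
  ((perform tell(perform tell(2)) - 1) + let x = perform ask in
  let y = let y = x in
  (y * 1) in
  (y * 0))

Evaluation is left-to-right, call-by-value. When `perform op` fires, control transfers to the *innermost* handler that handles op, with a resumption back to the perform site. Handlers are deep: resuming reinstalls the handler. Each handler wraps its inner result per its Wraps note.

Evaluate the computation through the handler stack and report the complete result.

Answer: [(-1, (2, 0))]

Evaluation trace:
tell(2) @ H0 ⇒ log+=2
tell(0) @ H0 ⇒ log+=0
ask @ H2 ⇒ 3
H0 returns (-1, (2, 0))
H1 returns [(-1, (2, 0))]
H2 returns [(-1, (2, 0))]
= [(-1, (2, 0))]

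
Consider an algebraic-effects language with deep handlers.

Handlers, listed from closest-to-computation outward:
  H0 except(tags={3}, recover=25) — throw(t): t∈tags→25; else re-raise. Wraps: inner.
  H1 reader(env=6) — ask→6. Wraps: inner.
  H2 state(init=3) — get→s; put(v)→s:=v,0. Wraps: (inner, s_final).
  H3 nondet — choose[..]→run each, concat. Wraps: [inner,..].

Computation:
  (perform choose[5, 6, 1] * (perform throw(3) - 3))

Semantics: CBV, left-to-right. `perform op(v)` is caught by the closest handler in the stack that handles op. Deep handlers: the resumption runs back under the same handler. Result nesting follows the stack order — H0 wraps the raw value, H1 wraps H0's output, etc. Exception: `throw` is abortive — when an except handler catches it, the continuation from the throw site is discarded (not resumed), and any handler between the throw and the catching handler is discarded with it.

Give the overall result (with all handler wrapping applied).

Answer: [(25, 3), (25, 3), (25, 3)]

Working:
choose[5, 6, 1] @ H3
  branch[0] choose=5:
    throw(3) @ H0 caught ⇒ 25
    H1 returns 25
    H2 returns (25, 3)
    H3 returns [(25, 3)]
  branch[1] choose=6:
    throw(3) @ H0 caught ⇒ 25
    H1 returns 25
    H2 returns (25, 3)
    H3 returns [(25, 3)]
  branch[2] choose=1:
    throw(3) @ H0 caught ⇒ 25
    H1 returns 25
    H2 returns (25, 3)
    H3 returns [(25, 3)]
= [(25, 3), (25, 3), (25, 3)]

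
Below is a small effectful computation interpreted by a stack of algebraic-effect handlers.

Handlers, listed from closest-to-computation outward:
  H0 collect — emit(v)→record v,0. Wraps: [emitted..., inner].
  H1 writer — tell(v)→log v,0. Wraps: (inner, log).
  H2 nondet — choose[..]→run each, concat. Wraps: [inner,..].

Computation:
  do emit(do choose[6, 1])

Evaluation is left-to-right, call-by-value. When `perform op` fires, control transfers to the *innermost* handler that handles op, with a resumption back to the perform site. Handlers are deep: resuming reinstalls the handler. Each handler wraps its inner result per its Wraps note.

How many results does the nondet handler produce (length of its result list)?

Working:
choose[6, 1] @ H2
  branch[0] choose=6:
    emit(6) @ H0 ⇒ out+=6
    H0 returns [6, 0]
    H1 returns ([6, 0], ())
    H2 returns [([6, 0], ())]
  branch[1] choose=1:
    emit(1) @ H0 ⇒ out+=1
    H0 returns [1, 0]
    H1 returns ([1, 0], ())
    H2 returns [([1, 0], ())]
= [([6, 0], ()), ([1, 0], ())]

Answer: 2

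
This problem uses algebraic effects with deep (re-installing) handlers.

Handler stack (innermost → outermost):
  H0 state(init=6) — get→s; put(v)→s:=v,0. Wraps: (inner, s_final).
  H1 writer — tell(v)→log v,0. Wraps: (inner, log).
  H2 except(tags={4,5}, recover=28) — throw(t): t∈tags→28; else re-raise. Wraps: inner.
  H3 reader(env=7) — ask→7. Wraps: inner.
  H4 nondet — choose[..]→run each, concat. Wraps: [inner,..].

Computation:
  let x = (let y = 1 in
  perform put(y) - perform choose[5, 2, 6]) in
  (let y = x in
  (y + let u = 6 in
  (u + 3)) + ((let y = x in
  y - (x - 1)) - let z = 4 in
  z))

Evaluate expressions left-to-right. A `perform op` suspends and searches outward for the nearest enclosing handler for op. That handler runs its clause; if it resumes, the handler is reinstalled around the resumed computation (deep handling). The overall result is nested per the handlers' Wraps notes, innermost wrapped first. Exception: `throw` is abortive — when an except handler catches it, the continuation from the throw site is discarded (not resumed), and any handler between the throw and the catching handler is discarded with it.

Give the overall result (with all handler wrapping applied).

Step-by-step:
put(1) @ H0 ⇒ s:=1
choose[5, 2, 6] @ H4
  branch[0] choose=5:
    H0 returns (1, 1)
    H1 returns ((1, 1), ())
    H2 returns ((1, 1), ())
    H3 returns ((1, 1), ())
    H4 returns [((1, 1), ())]
  branch[1] choose=2:
    H0 returns (4, 1)
    H1 returns ((4, 1), ())
    H2 returns ((4, 1), ())
    H3 returns ((4, 1), ())
    H4 returns [((4, 1), ())]
  branch[2] choose=6:
    H0 returns (0, 1)
    H1 returns ((0, 1), ())
    H2 returns ((0, 1), ())
    H3 returns ((0, 1), ())
    H4 returns [((0, 1), ())]
= [((1, 1), ()), ((4, 1), ()), ((0, 1), ())]

Answer: [((1, 1), ()), ((4, 1), ()), ((0, 1), ())]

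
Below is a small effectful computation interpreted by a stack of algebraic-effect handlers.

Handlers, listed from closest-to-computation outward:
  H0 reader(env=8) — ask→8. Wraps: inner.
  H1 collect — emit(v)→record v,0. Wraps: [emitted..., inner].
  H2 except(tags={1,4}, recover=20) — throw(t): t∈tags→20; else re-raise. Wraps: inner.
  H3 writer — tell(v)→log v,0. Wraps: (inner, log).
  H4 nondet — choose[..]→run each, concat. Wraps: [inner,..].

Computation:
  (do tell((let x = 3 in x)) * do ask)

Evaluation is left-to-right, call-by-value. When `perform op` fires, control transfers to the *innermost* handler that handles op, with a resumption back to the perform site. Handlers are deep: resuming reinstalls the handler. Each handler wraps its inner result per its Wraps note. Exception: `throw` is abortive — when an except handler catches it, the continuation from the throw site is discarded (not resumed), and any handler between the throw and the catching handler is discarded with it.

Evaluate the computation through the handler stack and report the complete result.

Answer: [([0], (3))]

Working:
tell(3) @ H3 ⇒ log+=3
ask @ H0 ⇒ 8
H0 returns 0
H1 returns [0]
H2 returns [0]
H3 returns ([0], (3))
H4 returns [([0], (3))]
= [([0], (3))]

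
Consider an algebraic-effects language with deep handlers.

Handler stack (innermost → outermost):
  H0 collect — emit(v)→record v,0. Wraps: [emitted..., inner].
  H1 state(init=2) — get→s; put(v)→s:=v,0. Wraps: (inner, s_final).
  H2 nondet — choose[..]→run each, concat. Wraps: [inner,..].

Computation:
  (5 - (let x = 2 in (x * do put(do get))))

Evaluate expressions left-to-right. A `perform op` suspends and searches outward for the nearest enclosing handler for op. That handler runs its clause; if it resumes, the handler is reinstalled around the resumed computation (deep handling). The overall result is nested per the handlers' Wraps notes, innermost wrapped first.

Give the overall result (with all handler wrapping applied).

Answer: [([5], 2)]

Step-by-step:
get @ H1 ⇒ 2
put(2) @ H1 ⇒ s:=2
H0 returns [5]
H1 returns ([5], 2)
H2 returns [([5], 2)]
= [([5], 2)]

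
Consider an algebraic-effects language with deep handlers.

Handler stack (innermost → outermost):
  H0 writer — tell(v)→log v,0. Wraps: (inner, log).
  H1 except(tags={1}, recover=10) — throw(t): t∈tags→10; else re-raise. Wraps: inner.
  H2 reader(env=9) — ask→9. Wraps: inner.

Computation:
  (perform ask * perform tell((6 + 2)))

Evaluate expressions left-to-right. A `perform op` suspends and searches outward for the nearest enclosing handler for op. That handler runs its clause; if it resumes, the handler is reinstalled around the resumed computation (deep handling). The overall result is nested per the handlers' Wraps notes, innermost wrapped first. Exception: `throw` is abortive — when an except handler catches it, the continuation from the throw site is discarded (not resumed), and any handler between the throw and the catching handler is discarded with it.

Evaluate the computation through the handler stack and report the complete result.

Step-by-step:
ask @ H2 ⇒ 9
tell(8) @ H0 ⇒ log+=8
H0 returns (0, (8))
H1 returns (0, (8))
H2 returns (0, (8))
= (0, (8))

Answer: (0, (8))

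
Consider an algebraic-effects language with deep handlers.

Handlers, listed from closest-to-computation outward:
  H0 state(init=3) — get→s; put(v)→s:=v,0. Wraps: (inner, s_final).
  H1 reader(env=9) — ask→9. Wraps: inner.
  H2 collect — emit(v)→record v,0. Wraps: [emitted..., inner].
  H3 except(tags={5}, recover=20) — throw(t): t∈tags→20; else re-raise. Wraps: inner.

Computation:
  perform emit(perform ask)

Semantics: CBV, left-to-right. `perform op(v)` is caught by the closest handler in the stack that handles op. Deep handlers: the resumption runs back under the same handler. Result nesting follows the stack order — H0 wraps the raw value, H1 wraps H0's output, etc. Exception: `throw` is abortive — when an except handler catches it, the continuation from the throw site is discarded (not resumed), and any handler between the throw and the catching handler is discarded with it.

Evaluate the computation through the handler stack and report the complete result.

Answer: [9, (0, 3)]

Step-by-step:
ask @ H1 ⇒ 9
emit(9) @ H2 ⇒ out+=9
H0 returns (0, 3)
H1 returns (0, 3)
H2 returns [9, (0, 3)]
H3 returns [9, (0, 3)]
= [9, (0, 3)]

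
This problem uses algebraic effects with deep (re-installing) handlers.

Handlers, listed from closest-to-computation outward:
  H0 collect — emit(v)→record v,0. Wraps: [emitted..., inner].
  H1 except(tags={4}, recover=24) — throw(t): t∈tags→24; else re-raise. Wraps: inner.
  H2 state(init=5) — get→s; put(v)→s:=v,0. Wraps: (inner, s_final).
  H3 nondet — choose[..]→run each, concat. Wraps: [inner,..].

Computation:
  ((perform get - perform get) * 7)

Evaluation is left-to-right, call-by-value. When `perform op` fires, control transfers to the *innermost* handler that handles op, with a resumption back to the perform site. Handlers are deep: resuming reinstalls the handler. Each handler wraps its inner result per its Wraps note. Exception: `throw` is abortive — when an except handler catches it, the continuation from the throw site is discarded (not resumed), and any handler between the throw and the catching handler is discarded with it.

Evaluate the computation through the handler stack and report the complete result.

Answer: [([0], 5)]

Working:
get @ H2 ⇒ 5
get @ H2 ⇒ 5
H0 returns [0]
H1 returns [0]
H2 returns ([0], 5)
H3 returns [([0], 5)]
= [([0], 5)]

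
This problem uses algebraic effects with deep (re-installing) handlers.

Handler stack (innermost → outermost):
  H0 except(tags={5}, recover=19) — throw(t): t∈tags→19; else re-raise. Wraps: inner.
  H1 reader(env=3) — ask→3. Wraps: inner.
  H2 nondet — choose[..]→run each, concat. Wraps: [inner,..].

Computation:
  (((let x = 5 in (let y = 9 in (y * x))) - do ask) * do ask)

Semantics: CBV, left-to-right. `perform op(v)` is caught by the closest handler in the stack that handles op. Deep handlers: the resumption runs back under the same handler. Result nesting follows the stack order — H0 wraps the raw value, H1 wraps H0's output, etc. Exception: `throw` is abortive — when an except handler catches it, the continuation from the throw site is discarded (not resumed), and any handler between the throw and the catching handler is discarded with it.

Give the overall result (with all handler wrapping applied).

Answer: [126]

Working:
ask @ H1 ⇒ 3
ask @ H1 ⇒ 3
H0 returns 126
H1 returns 126
H2 returns [126]
= [126]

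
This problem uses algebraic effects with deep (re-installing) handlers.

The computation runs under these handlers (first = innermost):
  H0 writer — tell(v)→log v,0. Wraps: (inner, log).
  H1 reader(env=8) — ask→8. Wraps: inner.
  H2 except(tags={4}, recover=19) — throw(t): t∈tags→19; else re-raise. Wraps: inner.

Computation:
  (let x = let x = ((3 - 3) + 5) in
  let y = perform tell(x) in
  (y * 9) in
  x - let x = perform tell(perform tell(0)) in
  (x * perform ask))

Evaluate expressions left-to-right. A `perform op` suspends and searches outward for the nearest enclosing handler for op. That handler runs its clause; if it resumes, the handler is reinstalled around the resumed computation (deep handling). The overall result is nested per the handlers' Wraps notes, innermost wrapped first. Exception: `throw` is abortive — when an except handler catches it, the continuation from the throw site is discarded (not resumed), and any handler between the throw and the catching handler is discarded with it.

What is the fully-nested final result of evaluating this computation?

Working:
tell(5) @ H0 ⇒ log+=5
tell(0) @ H0 ⇒ log+=0
tell(0) @ H0 ⇒ log+=0
ask @ H1 ⇒ 8
H0 returns (0, (5, 0, 0))
H1 returns (0, (5, 0, 0))
H2 returns (0, (5, 0, 0))
= (0, (5, 0, 0))

Answer: (0, (5, 0, 0))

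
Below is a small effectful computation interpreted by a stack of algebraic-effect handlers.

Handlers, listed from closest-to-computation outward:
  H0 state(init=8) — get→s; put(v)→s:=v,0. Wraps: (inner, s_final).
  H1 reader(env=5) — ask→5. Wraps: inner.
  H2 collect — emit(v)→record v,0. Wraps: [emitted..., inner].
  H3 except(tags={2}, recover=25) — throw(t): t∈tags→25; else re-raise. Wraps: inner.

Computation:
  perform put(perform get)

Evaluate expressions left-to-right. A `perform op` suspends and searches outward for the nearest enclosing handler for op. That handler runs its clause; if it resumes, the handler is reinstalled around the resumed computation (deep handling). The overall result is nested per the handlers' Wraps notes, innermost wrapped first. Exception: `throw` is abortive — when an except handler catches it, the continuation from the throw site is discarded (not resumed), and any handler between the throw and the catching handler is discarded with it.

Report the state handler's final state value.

Working:
get @ H0 ⇒ 8
put(8) @ H0 ⇒ s:=8
H0 returns (0, 8)
H1 returns (0, 8)
H2 returns [(0, 8)]
H3 returns [(0, 8)]
= [(0, 8)]

Answer: 8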